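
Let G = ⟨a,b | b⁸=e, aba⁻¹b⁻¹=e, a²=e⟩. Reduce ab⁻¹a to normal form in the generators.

Multiply left to right, reducing at each step:
  a · b⁻¹ = ab⁷
  (ab⁷) · a = b⁷

Answer: b⁷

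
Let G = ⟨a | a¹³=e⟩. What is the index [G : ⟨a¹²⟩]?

First find ord(a¹²) by computing successive powers:
  (a¹²)¹ = a¹², (a¹²)² = a¹¹, (a¹²)³ = a¹⁰, (a¹²)⁴ = a⁹, (a¹²)⁵ = a⁸, (a¹²)⁶ = a⁷, (a¹²)⁷ = a⁶, (a¹²)⁸ = a⁵, (a¹²)⁹ = a⁴, (a¹²)¹⁰ = a³, (a¹²)¹¹ = a², (a¹²)¹² = a, (a¹²)¹³ = e.
So |⟨a¹²⟩| = ord(a¹²) = 13. With |G| = 13, by Lagrange [G : ⟨a¹²⟩] = 13/13 = 1.

Answer: 1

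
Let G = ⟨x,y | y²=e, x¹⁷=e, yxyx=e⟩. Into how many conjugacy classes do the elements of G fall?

The conjugacy classes (representative and size) are:
  [e] (size 1), [x¹⁶] (size 2), [x²] (size 2), [x³] (size 2), [x¹³] (size 2), [x¹²] (size 2), [x⁶] (size 2), [x¹⁰] (size 2), [x⁹] (size 2), [x⁷y] (size 17).
Class equation: 1 + 2 + 2 + 2 + 2 + 2 + 2 + 2 + 2 + 17 = 34 = |G|. So G has 10 conjugacy classes.

Answer: 10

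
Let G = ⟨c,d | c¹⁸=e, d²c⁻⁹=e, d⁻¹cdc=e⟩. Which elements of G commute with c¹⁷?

⟨c¹⁷⟩ ⊆ C_G(c¹⁷) since powers of c¹⁷ commute with c¹⁷; so |C_G(c¹⁷)| ≥ |⟨c¹⁷⟩| = 18.
By orbit–stabilizer, |C_G(c¹⁷)| = |G| / |conj. class of c¹⁷| = 36 / 2 = 18.
The 18 elements commuting with c¹⁷ are {e, c, c², c³, c⁴, c⁵, c⁶, c⁷, c⁸, c⁹, c¹⁰, c¹¹, c¹², c¹³, c¹⁴, c¹⁵, c¹⁶, c¹⁷}.

Answer: {e, c, c², c³, c⁴, c⁵, c⁶, c⁷, c⁸, c⁹, c¹⁰, c¹¹, c¹², c¹³, c¹⁴, c¹⁵, c¹⁶, c¹⁷}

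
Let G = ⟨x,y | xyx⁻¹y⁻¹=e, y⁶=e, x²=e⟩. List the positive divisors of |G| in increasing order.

|G| = 12 = 2² · 3. By Lagrange's theorem the order of any subgroup divides 12; the divisors of 12 are 1, 2, 3, 4, 6, 12.

Answer: 1, 2, 3, 4, 6, 12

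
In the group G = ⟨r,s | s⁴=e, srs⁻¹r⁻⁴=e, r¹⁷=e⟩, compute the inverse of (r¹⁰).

The order of (r¹⁰) is 17 (smallest k with (r¹⁰)ᵏ = e), so (r¹⁰)⁻¹ = (r¹⁰)¹⁶ = r⁷.
Check: (r¹⁰) · (r⁷) → (r¹⁰) · r⁷ = e, giving e as required.

Answer: r⁷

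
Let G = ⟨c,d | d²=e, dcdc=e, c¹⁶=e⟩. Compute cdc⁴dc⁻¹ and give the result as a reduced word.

Multiply left to right, reducing at each step:
  c · d = cd
  (cd) · c⁴ = c¹³d
  (c¹³d) · d = c¹³
  (c¹³) · c⁻¹ = c¹²

Answer: c¹²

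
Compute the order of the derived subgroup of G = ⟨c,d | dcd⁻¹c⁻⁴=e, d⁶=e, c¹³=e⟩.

G' = [G, G] is generated by all commutators. The generator-pair commutators are: [c, d] = c¹⁰.
The subgroup they normally generate is {e, c, c², c³, c⁴, c⁵, c⁶, c⁷, c⁸, c⁹, c¹⁰, c¹¹, c¹²}, of order 13.
Check: |G/G'| = 78/13 = 6 is the order of the abelianisation.

Answer: 13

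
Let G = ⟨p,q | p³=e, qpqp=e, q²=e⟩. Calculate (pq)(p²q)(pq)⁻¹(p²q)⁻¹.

[(pq), (p²q)] = (pq)·(p²q)·(pq)⁻¹·(p²q)⁻¹.
  (pq) · (p²q) = p²
  (p²) · (pq) = q
  q · (p²q) = p

Answer: p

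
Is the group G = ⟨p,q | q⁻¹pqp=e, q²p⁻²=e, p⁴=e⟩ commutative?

p·q = pq but q·p = pq⁻¹, so p·q ≠ q·p and G is not abelian.

Answer: No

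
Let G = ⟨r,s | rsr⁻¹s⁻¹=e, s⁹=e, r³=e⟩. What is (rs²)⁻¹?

The order of (rs²) is 9 (smallest k with (rs²)ᵏ = e), so (rs²)⁻¹ = (rs²)⁸ = r²s⁷.
Check: (rs²) · (r²s⁷) → (rs²) · r² = s²;   (s²) · s⁷ = e, giving e as required.

Answer: r²s⁷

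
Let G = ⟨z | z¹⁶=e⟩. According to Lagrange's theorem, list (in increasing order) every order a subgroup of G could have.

|G| = 16 = 2⁴. By Lagrange's theorem the order of any subgroup divides 16; the divisors of 16 are 1, 2, 4, 8, 16.

Answer: 1, 2, 4, 8, 16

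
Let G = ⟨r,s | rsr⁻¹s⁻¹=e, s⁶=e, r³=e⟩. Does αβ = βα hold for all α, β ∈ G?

Each pair of generators commutes: r·s = rs = s·r. Since the generators pairwise commute, every element of G commutes with every other, so G is abelian.

Answer: Yes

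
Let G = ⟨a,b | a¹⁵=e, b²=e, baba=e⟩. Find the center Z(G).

An element z ∈ Z(G) iff z commutes with every generator.
For example e is central: e·a = a = a·e; e·b = b = b·e.
Whereas a ∉ Z(G) since a·b = ab ≠ a¹⁴b = b·a.
Checking each of the 30 elements this way gives Z(G) = {e}, of order 1.

Answer: {e}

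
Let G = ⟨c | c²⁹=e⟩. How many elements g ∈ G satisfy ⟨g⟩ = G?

G is cyclic of order 29. An element generates G iff its order is 29, and a cyclic group of order 29 has exactly φ(29) = 28 such elements.

Answer: 28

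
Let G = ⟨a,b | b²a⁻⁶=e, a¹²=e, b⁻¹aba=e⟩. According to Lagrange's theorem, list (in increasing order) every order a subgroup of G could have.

|G| = 24 = 2³ · 3. By Lagrange's theorem the order of any subgroup divides 24; the divisors of 24 are 1, 2, 3, 4, 6, 8, 12, 24.

Answer: 1, 2, 3, 4, 6, 8, 12, 24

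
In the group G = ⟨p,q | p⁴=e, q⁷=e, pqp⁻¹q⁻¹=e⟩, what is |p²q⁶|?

Compute successive powers until reaching e:
  (p²q⁶)¹ = p²q⁶, (p²q⁶)² = q⁵, (p²q⁶)³ = p²q⁴, (p²q⁶)⁴ = q³, (p²q⁶)⁵ = p²q², (p²q⁶)⁶ = q, (p²q⁶)⁷ = p², (p²q⁶)⁸ = q⁶, (p²q⁶)⁹ = p²q⁵, (p²q⁶)¹⁰ = q⁴, (p²q⁶)¹¹ = p²q³, (p²q⁶)¹² = q², (p²q⁶)¹³ = p²q, (p²q⁶)¹⁴ = e.
The smallest positive k with (p²q⁶)ᵏ = e is 14.

Answer: 14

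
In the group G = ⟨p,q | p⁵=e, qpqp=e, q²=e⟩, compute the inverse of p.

The order of p is 5 (smallest k with pᵏ = e), so p⁻¹ = p⁴ = p⁴.
Check: p · (p⁴) → p · p⁴ = e, giving e as required.

Answer: p⁴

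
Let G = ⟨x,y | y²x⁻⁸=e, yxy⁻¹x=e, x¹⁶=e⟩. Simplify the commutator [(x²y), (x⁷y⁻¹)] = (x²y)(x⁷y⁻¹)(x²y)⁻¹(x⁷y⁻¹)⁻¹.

[(x²y), (x⁷y⁻¹)] = (x²y)·(x⁷y⁻¹)·(x²y)⁻¹·(x⁷y⁻¹)⁻¹.
  (x²y) · (x⁷y⁻¹) = x¹¹
  (x¹¹) · (x²y⁻¹) = x⁵y
  (x⁵y) · (x⁷y) = x⁶

Answer: x⁶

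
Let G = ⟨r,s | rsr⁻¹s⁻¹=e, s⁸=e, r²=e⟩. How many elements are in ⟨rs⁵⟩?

|⟨rs⁵⟩| equals the order of rs⁵. Compute successive powers until reaching e:
  (rs⁵)¹ = rs⁵, (rs⁵)² = s², (rs⁵)³ = rs⁷, (rs⁵)⁴ = s⁴, (rs⁵)⁵ = rs, (rs⁵)⁶ = s⁶, (rs⁵)⁷ = rs³, (rs⁵)⁸ = e.
The smallest positive k with (rs⁵)ᵏ = e is 8, so |⟨rs⁵⟩| = 8.

Answer: 8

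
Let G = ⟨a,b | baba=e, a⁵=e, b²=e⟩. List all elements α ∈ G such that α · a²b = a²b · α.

⟨a²b⟩ ⊆ C_G(a²b) since powers of a²b commute with a²b; so |C_G(a²b)| ≥ |⟨a²b⟩| = 2.
By orbit–stabilizer, |C_G(a²b)| = |G| / |conj. class of a²b| = 10 / 5 = 2.
The 2 elements commuting with a²b are {e, a²b}.

Answer: {e, a²b}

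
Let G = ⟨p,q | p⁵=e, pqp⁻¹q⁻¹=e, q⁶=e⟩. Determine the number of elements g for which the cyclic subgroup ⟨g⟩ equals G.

G is cyclic of order 30. An element generates G iff its order is 30, and a cyclic group of order 30 has exactly φ(30) = 8 such elements.

Answer: 8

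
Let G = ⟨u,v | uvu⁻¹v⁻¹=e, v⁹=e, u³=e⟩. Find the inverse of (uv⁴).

The order of (uv⁴) is 9 (smallest k with (uv⁴)ᵏ = e), so (uv⁴)⁻¹ = (uv⁴)⁸ = u²v⁵.
Check: (uv⁴) · (u²v⁵) → (uv⁴) · u² = v⁴;   (v⁴) · v⁵ = e, giving e as required.

Answer: u²v⁵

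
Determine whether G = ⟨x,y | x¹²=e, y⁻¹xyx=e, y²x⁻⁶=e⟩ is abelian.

x·y = xy but y·x = x⁵y⁻¹, so x·y ≠ y·x and G is not abelian.

Answer: No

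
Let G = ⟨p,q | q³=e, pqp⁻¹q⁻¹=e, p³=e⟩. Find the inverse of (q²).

The order of (q²) is 3 (smallest k with (q²)ᵏ = e), so (q²)⁻¹ = (q²)² = q.
Check: (q²) · q → (q²) · q = e, giving e as required.

Answer: q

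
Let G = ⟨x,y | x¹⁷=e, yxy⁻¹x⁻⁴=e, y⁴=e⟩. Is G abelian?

x·y = xy but y·x = x⁴y, so x·y ≠ y·x and G is not abelian.

Answer: No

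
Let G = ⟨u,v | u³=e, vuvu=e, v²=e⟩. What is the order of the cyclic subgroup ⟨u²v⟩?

|⟨u²v⟩| equals the order of u²v. Compute successive powers until reaching e:
  (u²v)¹ = u²v, (u²v)² = e.
The smallest positive k with (u²v)ᵏ = e is 2, so |⟨u²v⟩| = 2.

Answer: 2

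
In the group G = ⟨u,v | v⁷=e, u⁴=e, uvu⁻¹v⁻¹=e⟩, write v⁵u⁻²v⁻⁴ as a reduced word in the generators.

Multiply left to right, reducing at each step:
  (v⁵) · u⁻² = u²v⁵
  (u²v⁵) · v⁻⁴ = u²v

Answer: u²v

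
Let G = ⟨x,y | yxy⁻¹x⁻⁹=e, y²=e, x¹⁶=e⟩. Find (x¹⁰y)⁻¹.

The order of (x¹⁰y) is 8 (smallest k with (x¹⁰y)ᵏ = e), so (x¹⁰y)⁻¹ = (x¹⁰y)⁷ = x⁶y.
Check: (x¹⁰y) · (x⁶y) → (x¹⁰y) · x⁶ = y;   y · y = e, giving e as required.

Answer: x⁶y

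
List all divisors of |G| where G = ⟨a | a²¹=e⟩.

|G| = 21 = 3 · 7. By Lagrange's theorem the order of any subgroup divides 21; the divisors of 21 are 1, 3, 7, 21.

Answer: 1, 3, 7, 21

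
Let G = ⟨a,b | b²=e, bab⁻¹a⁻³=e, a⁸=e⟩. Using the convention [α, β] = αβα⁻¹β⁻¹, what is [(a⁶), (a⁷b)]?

[(a⁶), (a⁷b)] = (a⁶)·(a⁷b)·(a⁶)⁻¹·(a⁷b)⁻¹.
  (a⁶) · (a⁷b) = a⁵b
  (a⁵b) · (a²) = a³b
  (a³b) · (a³b) = a⁴

Answer: a⁴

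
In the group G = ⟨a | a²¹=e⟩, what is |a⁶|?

Compute successive powers until reaching e:
  (a⁶)¹ = a⁶, (a⁶)² = a¹², (a⁶)³ = a¹⁸, (a⁶)⁴ = a³, (a⁶)⁵ = a⁹, (a⁶)⁶ = a¹⁵, (a⁶)⁷ = e.
The smallest positive k with (a⁶)ᵏ = e is 7.

Answer: 7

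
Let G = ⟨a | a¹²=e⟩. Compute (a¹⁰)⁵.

Compute successive powers of (a¹⁰), reducing at each step:
  (a¹⁰)²: (a¹⁰) · a¹⁰ = a⁸
  (a¹⁰)³: (a⁸) · a¹⁰ = a⁶
  (a¹⁰)⁴: (a⁶) · a¹⁰ = a⁴
  (a¹⁰)⁵: (a⁴) · a¹⁰ = a²

Answer: a²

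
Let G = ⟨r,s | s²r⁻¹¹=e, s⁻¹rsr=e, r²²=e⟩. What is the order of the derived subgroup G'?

G' = [G, G] is generated by all commutators. The generator-pair commutators are: [r, s] = r².
The subgroup they normally generate is {e, r², r⁴, r⁶, r⁸, r¹⁰, r¹², r¹⁴, r¹⁶, r¹⁸, r²⁰}, of order 11.
Check: |G/G'| = 44/11 = 4 is the order of the abelianisation.

Answer: 11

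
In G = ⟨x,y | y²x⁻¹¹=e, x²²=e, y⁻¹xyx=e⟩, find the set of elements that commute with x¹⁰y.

⟨x¹⁰y⟩ ⊆ C_G(x¹⁰y) since powers of x¹⁰y commute with x¹⁰y; so |C_G(x¹⁰y)| ≥ |⟨x¹⁰y⟩| = 4.
By orbit–stabilizer, |C_G(x¹⁰y)| = |G| / |conj. class of x¹⁰y| = 44 / 11 = 4.
The 4 elements commuting with x¹⁰y are {e, x¹¹, x¹⁰y, x¹⁰y⁻¹}.

Answer: {e, x¹¹, x¹⁰y, x¹⁰y⁻¹}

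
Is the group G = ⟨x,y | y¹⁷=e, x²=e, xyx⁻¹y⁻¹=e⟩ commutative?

Each pair of generators commutes: x·y = xy = y·x. Since the generators pairwise commute, every element of G commutes with every other, so G is abelian.

Answer: Yes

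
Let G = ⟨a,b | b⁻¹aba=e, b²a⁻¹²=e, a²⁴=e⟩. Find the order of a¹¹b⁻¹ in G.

Compute successive powers until reaching e:
  (a¹¹b⁻¹)¹ = a¹¹b⁻¹, (a¹¹b⁻¹)² = a¹², (a¹¹b⁻¹)³ = a¹¹b, (a¹¹b⁻¹)⁴ = e.
The smallest positive k with (a¹¹b⁻¹)ᵏ = e is 4.

Answer: 4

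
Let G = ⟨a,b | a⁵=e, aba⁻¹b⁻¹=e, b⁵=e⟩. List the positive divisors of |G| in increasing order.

|G| = 25 = 5². By Lagrange's theorem the order of any subgroup divides 25; the divisors of 25 are 1, 5, 25.

Answer: 1, 5, 25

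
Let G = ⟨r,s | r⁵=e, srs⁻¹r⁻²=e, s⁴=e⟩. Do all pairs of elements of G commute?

r·s = rs but s·r = r²s, so r·s ≠ s·r and G is not abelian.

Answer: No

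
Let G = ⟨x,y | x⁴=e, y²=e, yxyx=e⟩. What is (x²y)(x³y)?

Compute (x²y) · (x³y) by multiplying left to right and reducing via the relations at each step:
  (x²y) · x³ = x³y
  (x³y) · y = x³

Answer: x³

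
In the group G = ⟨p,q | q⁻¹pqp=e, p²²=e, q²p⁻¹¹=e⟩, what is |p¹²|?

Compute successive powers until reaching e:
  (p¹²)¹ = p¹², (p¹²)² = p², (p¹²)³ = p¹⁴, (p¹²)⁴ = p⁴, (p¹²)⁵ = p¹⁶, (p¹²)⁶ = p⁶, (p¹²)⁷ = p¹⁸, (p¹²)⁸ = p⁸, (p¹²)⁹ = p²⁰, (p¹²)¹⁰ = p¹⁰, (p¹²)¹¹ = e.
The smallest positive k with (p¹²)ᵏ = e is 11.

Answer: 11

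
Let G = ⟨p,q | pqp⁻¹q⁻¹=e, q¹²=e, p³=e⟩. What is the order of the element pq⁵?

Compute successive powers until reaching e:
  (pq⁵)¹ = pq⁵, (pq⁵)² = p²q¹⁰, (pq⁵)³ = q³, (pq⁵)⁴ = pq⁸, (pq⁵)⁵ = p²q, (pq⁵)⁶ = q⁶, (pq⁵)⁷ = pq¹¹, (pq⁵)⁸ = p²q⁴, (pq⁵)⁹ = q⁹, (pq⁵)¹⁰ = pq², (pq⁵)¹¹ = p²q⁷, (pq⁵)¹² = e.
The smallest positive k with (pq⁵)ᵏ = e is 12.

Answer: 12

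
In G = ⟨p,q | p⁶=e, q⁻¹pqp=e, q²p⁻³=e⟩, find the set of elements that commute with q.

⟨q⟩ ⊆ C_G(q) since powers of q commute with q; so |C_G(q)| ≥ |⟨q⟩| = 4.
By orbit–stabilizer, |C_G(q)| = |G| / |conj. class of q| = 12 / 3 = 4.
The 4 elements commuting with q are {e, p³, q, q⁻¹}.

Answer: {e, p³, q, q⁻¹}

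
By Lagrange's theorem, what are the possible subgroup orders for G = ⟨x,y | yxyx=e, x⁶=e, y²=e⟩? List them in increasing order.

|G| = 12 = 2² · 3. By Lagrange's theorem the order of any subgroup divides 12; the divisors of 12 are 1, 2, 3, 4, 6, 12.

Answer: 1, 2, 3, 4, 6, 12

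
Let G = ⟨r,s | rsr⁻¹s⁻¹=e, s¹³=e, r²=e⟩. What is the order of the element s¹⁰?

Compute successive powers until reaching e:
  (s¹⁰)¹ = s¹⁰, (s¹⁰)² = s⁷, (s¹⁰)³ = s⁴, (s¹⁰)⁴ = s, (s¹⁰)⁵ = s¹¹, (s¹⁰)⁶ = s⁸, (s¹⁰)⁷ = s⁵, (s¹⁰)⁸ = s², (s¹⁰)⁹ = s¹², (s¹⁰)¹⁰ = s⁹, (s¹⁰)¹¹ = s⁶, (s¹⁰)¹² = s³, (s¹⁰)¹³ = e.
The smallest positive k with (s¹⁰)ᵏ = e is 13.

Answer: 13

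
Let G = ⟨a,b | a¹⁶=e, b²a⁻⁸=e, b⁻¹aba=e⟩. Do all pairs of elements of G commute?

a·b = ab but b·a = a⁷b⁻¹, so a·b ≠ b·a and G is not abelian.

Answer: No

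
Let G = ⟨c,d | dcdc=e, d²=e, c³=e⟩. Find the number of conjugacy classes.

The conjugacy classes (representative and size) are:
  [e] (size 1), [c] (size 2), [cd] (size 3).
Class equation: 1 + 2 + 3 = 6 = |G|. So G has 3 conjugacy classes.

Answer: 3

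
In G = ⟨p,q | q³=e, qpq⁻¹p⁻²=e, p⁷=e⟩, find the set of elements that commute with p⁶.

⟨p⁶⟩ ⊆ C_G(p⁶) since powers of p⁶ commute with p⁶; so |C_G(p⁶)| ≥ |⟨p⁶⟩| = 7.
By orbit–stabilizer, |C_G(p⁶)| = |G| / |conj. class of p⁶| = 21 / 3 = 7.
The 7 elements commuting with p⁶ are {e, p, p², p³, p⁴, p⁵, p⁶}.

Answer: {e, p, p², p³, p⁴, p⁵, p⁶}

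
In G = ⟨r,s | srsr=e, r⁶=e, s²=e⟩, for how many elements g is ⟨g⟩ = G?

⟨g⟩ = G would require ord(g) = |G| = 12, but the maximum element order in G is 6 < 12. So G is not cyclic and no single element generates it: the count is 0.

Answer: 0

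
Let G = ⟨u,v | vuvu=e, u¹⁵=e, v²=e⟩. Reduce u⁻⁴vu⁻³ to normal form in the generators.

Multiply left to right, reducing at each step:
  (u¹¹) · v = u¹¹v
  (u¹¹v) · u⁻³ = u¹⁴v

Answer: u¹⁴v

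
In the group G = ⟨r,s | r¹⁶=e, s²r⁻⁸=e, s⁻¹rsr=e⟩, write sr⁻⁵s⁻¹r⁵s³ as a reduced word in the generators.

Multiply left to right, reducing at each step:
  s · r⁻⁵ = r⁵s
  (r⁵s) · s⁻¹ = r⁵
  (r⁵) · r⁵ = r¹⁰
  (r¹⁰) · s³ = r²s

Answer: r²s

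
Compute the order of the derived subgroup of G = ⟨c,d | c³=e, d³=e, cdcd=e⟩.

G' = [G, G] is generated by all commutators. The generator-pair commutators are: [c, d] = cd²c.
The subgroup they normally generate is {e, cd, c²d², cd²c}, of order 4.
Check: |G/G'| = 12/4 = 3 is the order of the abelianisation.

Answer: 4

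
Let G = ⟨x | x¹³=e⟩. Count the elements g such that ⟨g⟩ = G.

G is cyclic of order 13. An element generates G iff its order is 13, and a cyclic group of order 13 has exactly φ(13) = 12 such elements.

Answer: 12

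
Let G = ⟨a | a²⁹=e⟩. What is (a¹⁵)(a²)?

Compute (a¹⁵) · (a²) by multiplying left to right and reducing via the relations at each step:
  (a¹⁵) · a² = a¹⁷

Answer: a¹⁷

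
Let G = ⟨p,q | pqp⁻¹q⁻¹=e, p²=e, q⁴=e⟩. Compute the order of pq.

Compute successive powers until reaching e:
  (pq)¹ = pq, (pq)² = q², (pq)³ = pq³, (pq)⁴ = e.
The smallest positive k with (pq)ᵏ = e is 4.

Answer: 4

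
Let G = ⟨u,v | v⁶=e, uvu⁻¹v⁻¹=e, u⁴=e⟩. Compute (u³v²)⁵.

Compute successive powers of (u³v²), reducing at each step:
  (u³v²)²: (u³v²) · u³ = u²v²;   (u²v²) · v² = u²v⁴
  (u³v²)³: (u²v⁴) · u³ = uv⁴;   (uv⁴) · v² = u
  (u³v²)⁴: u · u³ = e;   e · v² = v²
  (u³v²)⁵: (v²) · u³ = u³v²;   (u³v²) · v² = u³v⁴

Answer: u³v⁴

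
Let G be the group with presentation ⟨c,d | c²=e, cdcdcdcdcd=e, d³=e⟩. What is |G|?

Enumerate words in the generators, reducing via the relations: the distinct elements are
  {c, d, e, cd, dc, d², cdc, cd², dcd, d²c, cdcd, cd²c, dcdc, dcd², d²cd, cdcdc, cdcd², cd²cd, dcd²c, d²cdc, d²cd², cdcd²c, cd²cdc, cd²cd², dcdcd², dcd²cd, d²cdcd, d²cd²c, cdcd²cd, cd²cdcd, cd²cd²c, dcdcd²c, dcd²cdc, dcd²cd², d²cdcd², d²cd²cd, cdcd²cdc, cdcd²cd², cd²cdcd², dcdcd²cd, dcd²cdcd, d²cdcd²c, d²cd²cdc, cdcd²cdcd, cd²cdcd²c, dcdcd²cd², dcd²cdcd², d²cdcd²cd, d²cd²cdcd, cdcd²cdcd², cd²cdcd²cd, dcd²cdcd²c, d²cdcd²cdc, d²cdcd²cd², d²cd²cdcd², cdcd²cdcd²c, cd²cdcd²cdc, cd²cdcd²cd², dcd²cdcd²cd, cdcd²cdcd²cd}.
No further products give new elements, so |G| = 60.

Answer: 60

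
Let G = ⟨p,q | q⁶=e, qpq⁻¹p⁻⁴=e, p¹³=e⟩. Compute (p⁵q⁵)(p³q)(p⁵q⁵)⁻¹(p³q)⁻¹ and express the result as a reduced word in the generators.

[(p⁵q⁵), (p³q)] = (p⁵q⁵)·(p³q)·(p⁵q⁵)⁻¹·(p³q)⁻¹.
  (p⁵q⁵) · (p³q) = p⁹
  (p⁹) · (p⁶q) = p²q
  (p²q) · (p⁹q⁵) = p¹²

Answer: p¹²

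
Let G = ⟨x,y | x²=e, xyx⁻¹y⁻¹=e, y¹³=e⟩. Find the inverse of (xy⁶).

The order of (xy⁶) is 26 (smallest k with (xy⁶)ᵏ = e), so (xy⁶)⁻¹ = (xy⁶)²⁵ = xy⁷.
Check: (xy⁶) · (xy⁷) → (xy⁶) · x = y⁶;   (y⁶) · y⁷ = e, giving e as required.

Answer: xy⁷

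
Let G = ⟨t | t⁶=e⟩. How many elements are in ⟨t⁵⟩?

|⟨t⁵⟩| equals the order of t⁵. Compute successive powers until reaching e:
  (t⁵)¹ = t⁵, (t⁵)² = t⁴, (t⁵)³ = t³, (t⁵)⁴ = t², (t⁵)⁵ = t, (t⁵)⁶ = e.
The smallest positive k with (t⁵)ᵏ = e is 6, so |⟨t⁵⟩| = 6.

Answer: 6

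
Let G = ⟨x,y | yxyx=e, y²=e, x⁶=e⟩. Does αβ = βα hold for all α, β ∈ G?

x·y = xy but y·x = x⁵y, so x·y ≠ y·x and G is not abelian.

Answer: No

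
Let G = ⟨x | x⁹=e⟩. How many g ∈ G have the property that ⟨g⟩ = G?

G is cyclic of order 9. An element generates G iff its order is 9, and a cyclic group of order 9 has exactly φ(9) = 6 such elements.

Answer: 6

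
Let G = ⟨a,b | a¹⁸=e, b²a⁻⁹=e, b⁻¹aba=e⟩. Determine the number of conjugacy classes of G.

The conjugacy classes (representative and size) are:
  [e] (size 1), [a¹⁷] (size 2), [a¹⁶] (size 2), [a³] (size 2), [a¹⁴] (size 2), [a¹³] (size 2), [a¹²] (size 2), [a¹¹] (size 2), [a¹⁰] (size 2), [a⁹] (size 1), [a⁸b] (size 9), [ab] (size 9).
Class equation: 1 + 2 + 2 + 2 + 2 + 2 + 2 + 2 + 2 + 1 + 9 + 9 = 36 = |G|. So G has 12 conjugacy classes.

Answer: 12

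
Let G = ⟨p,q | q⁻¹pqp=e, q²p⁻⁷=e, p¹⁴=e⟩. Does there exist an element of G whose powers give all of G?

Every cyclic group is abelian. But p·q = pq while q·p = p⁶q⁻¹, so p·q ≠ q·p and G is not abelian. Hence G is not cyclic.

Answer: No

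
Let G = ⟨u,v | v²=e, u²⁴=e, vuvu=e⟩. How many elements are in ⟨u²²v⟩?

|⟨u²²v⟩| equals the order of u²²v. Compute successive powers until reaching e:
  (u²²v)¹ = u²²v, (u²²v)² = e.
The smallest positive k with (u²²v)ᵏ = e is 2, so |⟨u²²v⟩| = 2.

Answer: 2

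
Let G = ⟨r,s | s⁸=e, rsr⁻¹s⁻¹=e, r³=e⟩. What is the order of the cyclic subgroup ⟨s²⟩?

|⟨s²⟩| equals the order of s². Compute successive powers until reaching e:
  (s²)¹ = s², (s²)² = s⁴, (s²)³ = s⁶, (s²)⁴ = e.
The smallest positive k with (s²)ᵏ = e is 4, so |⟨s²⟩| = 4.

Answer: 4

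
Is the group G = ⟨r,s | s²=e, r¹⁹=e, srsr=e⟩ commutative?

r·s = rs but s·r = r¹⁸s, so r·s ≠ s·r and G is not abelian.

Answer: No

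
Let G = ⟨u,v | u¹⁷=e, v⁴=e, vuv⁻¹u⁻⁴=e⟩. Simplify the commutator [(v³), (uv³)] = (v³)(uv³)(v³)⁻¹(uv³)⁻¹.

[(v³), (uv³)] = (v³)·(uv³)·(v³)⁻¹·(uv³)⁻¹.
  (v³) · (uv³) = u¹³v²
  (u¹³v²) · v = u¹³v³
  (u¹³v³) · (u¹³v) = u¹²

Answer: u¹²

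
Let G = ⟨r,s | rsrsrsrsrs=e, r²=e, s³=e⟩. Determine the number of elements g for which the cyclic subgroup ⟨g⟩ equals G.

⟨g⟩ = G would require ord(g) = |G| = 60, but the maximum element order in G is 5 < 60. So G is not cyclic and no single element generates it: the count is 0.

Answer: 0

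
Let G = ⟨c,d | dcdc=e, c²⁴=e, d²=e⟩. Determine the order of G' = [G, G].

G' = [G, G] is generated by all commutators. The generator-pair commutators are: [c, d] = c².
The subgroup they normally generate is {e, c², c⁴, c⁶, c⁸, c¹⁰, c¹², c¹⁴, c¹⁶, c¹⁸, c²⁰, c²²}, of order 12.
Check: |G/G'| = 48/12 = 4 is the order of the abelianisation.

Answer: 12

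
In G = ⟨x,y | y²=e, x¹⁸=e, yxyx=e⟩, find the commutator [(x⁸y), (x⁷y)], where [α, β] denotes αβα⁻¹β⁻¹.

[(x⁸y), (x⁷y)] = (x⁸y)·(x⁷y)·(x⁸y)⁻¹·(x⁷y)⁻¹.
  (x⁸y) · (x⁷y) = x
  x · (x⁸y) = x⁹y
  (x⁹y) · (x⁷y) = x²

Answer: x²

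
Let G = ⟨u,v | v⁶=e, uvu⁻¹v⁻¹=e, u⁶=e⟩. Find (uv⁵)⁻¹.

The order of (uv⁵) is 6 (smallest k with (uv⁵)ᵏ = e), so (uv⁵)⁻¹ = (uv⁵)⁵ = u⁵v.
Check: (uv⁵) · (u⁵v) → (uv⁵) · u⁵ = v⁵;   (v⁵) · v = e, giving e as required.

Answer: u⁵v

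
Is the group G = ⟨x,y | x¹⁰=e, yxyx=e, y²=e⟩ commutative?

x·y = xy but y·x = x⁹y, so x·y ≠ y·x and G is not abelian.

Answer: No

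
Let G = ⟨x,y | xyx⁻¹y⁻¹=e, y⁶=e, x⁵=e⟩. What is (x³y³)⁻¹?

The order of (x³y³) is 10 (smallest k with (x³y³)ᵏ = e), so (x³y³)⁻¹ = (x³y³)⁹ = x²y³.
Check: (x³y³) · (x²y³) → (x³y³) · x² = y³;   (y³) · y³ = e, giving e as required.

Answer: x²y³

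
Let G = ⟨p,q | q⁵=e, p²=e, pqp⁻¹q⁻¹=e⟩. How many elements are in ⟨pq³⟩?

|⟨pq³⟩| equals the order of pq³. Compute successive powers until reaching e:
  (pq³)¹ = pq³, (pq³)² = q, (pq³)³ = pq⁴, (pq³)⁴ = q², (pq³)⁵ = p, (pq³)⁶ = q³, (pq³)⁷ = pq, (pq³)⁸ = q⁴, (pq³)⁹ = pq², (pq³)¹⁰ = e.
The smallest positive k with (pq³)ᵏ = e is 10, so |⟨pq³⟩| = 10.

Answer: 10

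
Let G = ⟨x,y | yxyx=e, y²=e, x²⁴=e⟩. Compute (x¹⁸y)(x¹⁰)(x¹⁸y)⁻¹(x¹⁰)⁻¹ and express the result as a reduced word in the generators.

[(x¹⁸y), (x¹⁰)] = (x¹⁸y)·(x¹⁰)·(x¹⁸y)⁻¹·(x¹⁰)⁻¹.
  (x¹⁸y) · (x¹⁰) = x⁸y
  (x⁸y) · (x¹⁸y) = x¹⁴
  (x¹⁴) · (x¹⁴) = x⁴

Answer: x⁴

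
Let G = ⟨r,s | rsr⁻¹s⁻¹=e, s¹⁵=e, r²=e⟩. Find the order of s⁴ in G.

Compute successive powers until reaching e:
  (s⁴)¹ = s⁴, (s⁴)² = s⁸, (s⁴)³ = s¹², (s⁴)⁴ = s, (s⁴)⁵ = s⁵, (s⁴)⁶ = s⁹, (s⁴)⁷ = s¹³, (s⁴)⁸ = s², (s⁴)⁹ = s⁶, (s⁴)¹⁰ = s¹⁰, (s⁴)¹¹ = s¹⁴, (s⁴)¹² = s³, (s⁴)¹³ = s⁷, (s⁴)¹⁴ = s¹¹, (s⁴)¹⁵ = e.
The smallest positive k with (s⁴)ᵏ = e is 15.

Answer: 15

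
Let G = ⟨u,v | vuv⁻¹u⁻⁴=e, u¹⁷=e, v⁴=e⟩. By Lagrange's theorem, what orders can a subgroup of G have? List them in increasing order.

|G| = 68 = 2² · 17. By Lagrange's theorem the order of any subgroup divides 68; the divisors of 68 are 1, 2, 4, 17, 34, 68.

Answer: 1, 2, 4, 17, 34, 68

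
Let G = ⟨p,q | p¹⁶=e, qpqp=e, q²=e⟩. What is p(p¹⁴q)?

Compute p · (p¹⁴q) by multiplying left to right and reducing via the relations at each step:
  p · p¹⁴ = p¹⁵
  (p¹⁵) · q = p¹⁵q

Answer: p¹⁵q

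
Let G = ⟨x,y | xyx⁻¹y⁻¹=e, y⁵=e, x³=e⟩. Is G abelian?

Each pair of generators commutes: x·y = xy = y·x. Since the generators pairwise commute, every element of G commutes with every other, so G is abelian.

Answer: Yes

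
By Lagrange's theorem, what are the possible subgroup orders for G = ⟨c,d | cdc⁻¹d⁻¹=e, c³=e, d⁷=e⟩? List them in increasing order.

|G| = 21 = 3 · 7. By Lagrange's theorem the order of any subgroup divides 21; the divisors of 21 are 1, 3, 7, 21.

Answer: 1, 3, 7, 21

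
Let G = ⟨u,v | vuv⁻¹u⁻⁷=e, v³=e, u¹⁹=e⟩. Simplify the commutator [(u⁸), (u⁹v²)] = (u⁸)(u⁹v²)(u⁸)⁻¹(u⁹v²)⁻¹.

[(u⁸), (u⁹v²)] = (u⁸)·(u⁹v²)·(u⁸)⁻¹·(u⁹v²)⁻¹.
  (u⁸) · (u⁹v²) = u¹⁷v²
  (u¹⁷v²) · (u¹¹) = u⁵v²
  (u⁵v²) · (u¹³v) = u¹⁵

Answer: u¹⁵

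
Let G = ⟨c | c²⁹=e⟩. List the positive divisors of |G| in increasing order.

|G| = 29 = 29. By Lagrange's theorem the order of any subgroup divides 29; the divisors of 29 are 1, 29.

Answer: 1, 29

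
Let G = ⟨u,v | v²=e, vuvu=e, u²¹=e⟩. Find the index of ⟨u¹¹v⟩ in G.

First find ord(u¹¹v) by computing successive powers:
  (u¹¹v)¹ = u¹¹v, (u¹¹v)² = e.
So |⟨u¹¹v⟩| = ord(u¹¹v) = 2. With |G| = 42, by Lagrange [G : ⟨u¹¹v⟩] = 42/2 = 21.

Answer: 21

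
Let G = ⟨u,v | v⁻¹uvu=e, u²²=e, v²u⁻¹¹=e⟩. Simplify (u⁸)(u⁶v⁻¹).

Compute (u⁸) · (u⁶v⁻¹) by multiplying left to right and reducing via the relations at each step:
  (u⁸) · u⁶ = u¹⁴
  (u¹⁴) · v⁻¹ = u³v

Answer: u³v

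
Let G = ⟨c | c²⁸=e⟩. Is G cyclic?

|G| = 28. The element c has order 28 (its powers give 28 distinct elements), so ⟨c⟩ = G and G is cyclic.

Answer: Yes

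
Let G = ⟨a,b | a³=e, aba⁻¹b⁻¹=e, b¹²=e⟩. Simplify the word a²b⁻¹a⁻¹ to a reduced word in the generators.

Multiply left to right, reducing at each step:
  (a²) · b⁻¹ = a²b¹¹
  (a²b¹¹) · a⁻¹ = ab¹¹

Answer: ab¹¹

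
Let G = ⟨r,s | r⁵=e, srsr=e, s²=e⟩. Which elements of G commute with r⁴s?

⟨r⁴s⟩ ⊆ C_G(r⁴s) since powers of r⁴s commute with r⁴s; so |C_G(r⁴s)| ≥ |⟨r⁴s⟩| = 2.
By orbit–stabilizer, |C_G(r⁴s)| = |G| / |conj. class of r⁴s| = 10 / 5 = 2.
The 2 elements commuting with r⁴s are {e, r⁴s}.

Answer: {e, r⁴s}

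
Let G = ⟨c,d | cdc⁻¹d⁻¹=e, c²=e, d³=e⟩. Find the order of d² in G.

Compute successive powers until reaching e:
  (d²)¹ = d², (d²)² = d, (d²)³ = e.
The smallest positive k with (d²)ᵏ = e is 3.

Answer: 3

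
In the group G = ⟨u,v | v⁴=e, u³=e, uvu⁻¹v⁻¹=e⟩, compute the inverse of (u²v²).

The order of (u²v²) is 6 (smallest k with (u²v²)ᵏ = e), so (u²v²)⁻¹ = (u²v²)⁵ = uv².
Check: (u²v²) · (uv²) → (u²v²) · u = v²;   (v²) · v² = e, giving e as required.

Answer: uv²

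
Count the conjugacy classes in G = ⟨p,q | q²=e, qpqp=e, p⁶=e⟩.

The conjugacy classes (representative and size) are:
  [e] (size 1), [p⁵] (size 2), [p⁴] (size 2), [p³] (size 1), [q] (size 3), [p³q] (size 3).
Class equation: 1 + 2 + 2 + 1 + 3 + 3 = 12 = |G|. So G has 6 conjugacy classes.

Answer: 6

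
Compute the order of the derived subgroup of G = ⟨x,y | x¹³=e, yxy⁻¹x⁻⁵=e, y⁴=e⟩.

G' = [G, G] is generated by all commutators. The generator-pair commutators are: [x, y] = x⁹.
The subgroup they normally generate is {e, x, x², x³, x⁴, x⁵, x⁶, x⁷, x⁸, x⁹, x¹⁰, x¹¹, x¹²}, of order 13.
Check: |G/G'| = 52/13 = 4 is the order of the abelianisation.

Answer: 13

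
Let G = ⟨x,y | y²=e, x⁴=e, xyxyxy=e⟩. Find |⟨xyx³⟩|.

|⟨xyx³⟩| equals the order of xyx³. Compute successive powers until reaching e:
  (xyx³)¹ = xyx³, (xyx³)² = e.
The smallest positive k with (xyx³)ᵏ = e is 2, so |⟨xyx³⟩| = 2.

Answer: 2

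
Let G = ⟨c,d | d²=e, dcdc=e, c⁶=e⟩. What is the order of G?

Enumerate words in the generators, reducing via the relations: the distinct elements are
  {c, d, e, cd, c², c³, c⁴, c⁵, c²d, c³d, c⁴d, c⁵d}.
No further products give new elements, so |G| = 12.

Answer: 12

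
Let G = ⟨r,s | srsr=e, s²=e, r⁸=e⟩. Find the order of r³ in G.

Compute successive powers until reaching e:
  (r³)¹ = r³, (r³)² = r⁶, (r³)³ = r, (r³)⁴ = r⁴, (r³)⁵ = r⁷, (r³)⁶ = r², (r³)⁷ = r⁵, (r³)⁸ = e.
The smallest positive k with (r³)ᵏ = e is 8.

Answer: 8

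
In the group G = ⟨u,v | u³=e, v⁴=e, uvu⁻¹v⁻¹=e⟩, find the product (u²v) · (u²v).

Compute (u²v) · (u²v) by multiplying left to right and reducing via the relations at each step:
  (u²v) · u² = uv
  (uv) · v = uv²

Answer: uv²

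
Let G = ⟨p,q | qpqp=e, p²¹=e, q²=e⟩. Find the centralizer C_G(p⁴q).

⟨p⁴q⟩ ⊆ C_G(p⁴q) since powers of p⁴q commute with p⁴q; so |C_G(p⁴q)| ≥ |⟨p⁴q⟩| = 2.
By orbit–stabilizer, |C_G(p⁴q)| = |G| / |conj. class of p⁴q| = 42 / 21 = 2.
The 2 elements commuting with p⁴q are {e, p⁴q}.

Answer: {e, p⁴q}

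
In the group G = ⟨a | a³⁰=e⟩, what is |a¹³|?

Compute successive powers until reaching e:
  (a¹³)¹ = a¹³, (a¹³)² = a²⁶, (a¹³)³ = a⁹, (a¹³)⁴ = a²², (a¹³)⁵ = a⁵, (a¹³)⁶ = a¹⁸, (a¹³)⁷ = a, (a¹³)⁸ = a¹⁴, (a¹³)⁹ = a²⁷, (a¹³)¹⁰ = a¹⁰, (a¹³)¹¹ = a²³, (a¹³)¹² = a⁶, (a¹³)¹³ = a¹⁹, (a¹³)¹⁴ = a², (a¹³)¹⁵ = a¹⁵, (a¹³)¹⁶ = a²⁸, (a¹³)¹⁷ = a¹¹, (a¹³)¹⁸ = a²⁴, (a¹³)¹⁹ = a⁷, (a¹³)²⁰ = a²⁰, (a¹³)²¹ = a³, (a¹³)²² = a¹⁶, (a¹³)²³ = a²⁹, (a¹³)²⁴ = a¹², (a¹³)²⁵ = a²⁵, (a¹³)²⁶ = a⁸, (a¹³)²⁷ = a²¹, (a¹³)²⁸ = a⁴, (a¹³)²⁹ = a¹⁷, (a¹³)³⁰ = e.
The smallest positive k with (a¹³)ᵏ = e is 30.

Answer: 30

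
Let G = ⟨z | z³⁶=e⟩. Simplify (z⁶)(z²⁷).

Compute (z⁶) · (z²⁷) by multiplying left to right and reducing via the relations at each step:
  (z⁶) · z²⁷ = z³³

Answer: z³³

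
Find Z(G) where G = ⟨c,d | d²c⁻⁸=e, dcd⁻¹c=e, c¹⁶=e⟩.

An element z ∈ Z(G) iff z commutes with every generator.
For example c⁸ is central: (c⁸)·c = c⁹ = c·(c⁸); (c⁸)·d = d⁻¹ = d·(c⁸).
Whereas c ∉ Z(G) since c·d = cd ≠ c⁷d⁻¹ = d·c.
Checking each of the 32 elements this way gives Z(G) = {e, c⁸}, of order 2.

Answer: {e, c⁸}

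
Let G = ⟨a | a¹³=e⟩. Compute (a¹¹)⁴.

Compute successive powers of (a¹¹), reducing at each step:
  (a¹¹)²: (a¹¹) · a¹¹ = a⁹
  (a¹¹)³: (a⁹) · a¹¹ = a⁷
  (a¹¹)⁴: (a⁷) · a¹¹ = a⁵

Answer: a⁵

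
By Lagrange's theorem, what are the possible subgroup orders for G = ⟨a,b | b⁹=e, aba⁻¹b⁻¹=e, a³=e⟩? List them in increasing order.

|G| = 27 = 3³. By Lagrange's theorem the order of any subgroup divides 27; the divisors of 27 are 1, 3, 9, 27.

Answer: 1, 3, 9, 27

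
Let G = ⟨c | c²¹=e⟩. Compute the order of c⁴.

Compute successive powers until reaching e:
  (c⁴)¹ = c⁴, (c⁴)² = c⁸, (c⁴)³ = c¹², (c⁴)⁴ = c¹⁶, (c⁴)⁵ = c²⁰, (c⁴)⁶ = c³, (c⁴)⁷ = c⁷, (c⁴)⁸ = c¹¹, (c⁴)⁹ = c¹⁵, (c⁴)¹⁰ = c¹⁹, (c⁴)¹¹ = c², (c⁴)¹² = c⁶, (c⁴)¹³ = c¹⁰, (c⁴)¹⁴ = c¹⁴, (c⁴)¹⁵ = c¹⁸, (c⁴)¹⁶ = c, (c⁴)¹⁷ = c⁵, (c⁴)¹⁸ = c⁹, (c⁴)¹⁹ = c¹³, (c⁴)²⁰ = c¹⁷, (c⁴)²¹ = e.
The smallest positive k with (c⁴)ᵏ = e is 21.

Answer: 21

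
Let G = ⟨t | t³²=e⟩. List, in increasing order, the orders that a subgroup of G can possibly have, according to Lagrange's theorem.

|G| = 32 = 2⁵. By Lagrange's theorem the order of any subgroup divides 32; the divisors of 32 are 1, 2, 4, 8, 16, 32.

Answer: 1, 2, 4, 8, 16, 32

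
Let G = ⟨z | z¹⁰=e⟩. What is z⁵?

Compute successive powers of z, reducing at each step:
  z²: z · z = z²
  z³: (z²) · z = z³
  z⁴: (z³) · z = z⁴
  z⁵: (z⁴) · z = z⁵

Answer: z⁵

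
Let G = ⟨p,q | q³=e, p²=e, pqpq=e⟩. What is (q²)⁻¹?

The order of (q²) is 3 (smallest k with (q²)ᵏ = e), so (q²)⁻¹ = (q²)² = q.
Check: (q²) · q → (q²) · q = e, giving e as required.

Answer: q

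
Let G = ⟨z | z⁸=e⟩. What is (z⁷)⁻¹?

The order of (z⁷) is 8 (smallest k with (z⁷)ᵏ = e), so (z⁷)⁻¹ = (z⁷)⁷ = z.
Check: (z⁷) · z → (z⁷) · z = e, giving e as required.

Answer: z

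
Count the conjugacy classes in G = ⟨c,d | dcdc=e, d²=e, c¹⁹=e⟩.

The conjugacy classes (representative and size) are:
  [e] (size 1), [c¹⁸] (size 2), [c²] (size 2), [c¹⁶] (size 2), [c⁴] (size 2), [c¹⁴] (size 2), [c¹³] (size 2), [c¹²] (size 2), [c⁸] (size 2), [c⁹] (size 2), [d] (size 19).
Class equation: 1 + 2 + 2 + 2 + 2 + 2 + 2 + 2 + 2 + 2 + 19 = 38 = |G|. So G has 11 conjugacy classes.

Answer: 11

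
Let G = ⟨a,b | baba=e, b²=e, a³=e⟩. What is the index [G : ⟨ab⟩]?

First find ord(ab) by computing successive powers:
  (ab)¹ = ab, (ab)² = e.
So |⟨ab⟩| = ord(ab) = 2. With |G| = 6, by Lagrange [G : ⟨ab⟩] = 6/2 = 3.

Answer: 3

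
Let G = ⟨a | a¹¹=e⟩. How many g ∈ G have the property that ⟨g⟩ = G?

G is cyclic of order 11. An element generates G iff its order is 11, and a cyclic group of order 11 has exactly φ(11) = 10 such elements.

Answer: 10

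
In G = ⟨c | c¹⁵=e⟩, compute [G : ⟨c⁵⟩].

First find ord(c⁵) by computing successive powers:
  (c⁵)¹ = c⁵, (c⁵)² = c¹⁰, (c⁵)³ = e.
So |⟨c⁵⟩| = ord(c⁵) = 3. With |G| = 15, by Lagrange [G : ⟨c⁵⟩] = 15/3 = 5.

Answer: 5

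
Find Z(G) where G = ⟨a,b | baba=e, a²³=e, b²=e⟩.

An element z ∈ Z(G) iff z commutes with every generator.
For example e is central: e·a = a = a·e; e·b = b = b·e.
Whereas a ∉ Z(G) since a·b = ab ≠ a²²b = b·a.
Checking each of the 46 elements this way gives Z(G) = {e}, of order 1.

Answer: {e}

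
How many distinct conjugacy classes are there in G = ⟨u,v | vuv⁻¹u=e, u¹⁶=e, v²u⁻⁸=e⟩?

The conjugacy classes (representative and size) are:
  [e] (size 1), [u] (size 2), [u¹⁴] (size 2), [u¹³] (size 2), [u¹²] (size 2), [u⁵] (size 2), [u¹⁰] (size 2), [u⁷] (size 2), [u⁸] (size 1), [v⁻¹] (size 8), [u⁷v⁻¹] (size 8).
Class equation: 1 + 2 + 2 + 2 + 2 + 2 + 2 + 2 + 1 + 8 + 8 = 32 = |G|. So G has 11 conjugacy classes.

Answer: 11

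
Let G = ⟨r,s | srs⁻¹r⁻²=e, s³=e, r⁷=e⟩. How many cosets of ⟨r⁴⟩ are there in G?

First find ord(r⁴) by computing successive powers:
  (r⁴)¹ = r⁴, (r⁴)² = r, (r⁴)³ = r⁵, (r⁴)⁴ = r², (r⁴)⁵ = r⁶, (r⁴)⁶ = r³, (r⁴)⁷ = e.
So |⟨r⁴⟩| = ord(r⁴) = 7. With |G| = 21, by Lagrange [G : ⟨r⁴⟩] = 21/7 = 3.

Answer: 3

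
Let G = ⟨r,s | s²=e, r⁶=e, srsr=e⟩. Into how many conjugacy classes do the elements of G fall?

The conjugacy classes (representative and size) are:
  [e] (size 1), [r⁵] (size 2), [r⁴] (size 2), [r³] (size 1), [s] (size 3), [r³s] (size 3).
Class equation: 1 + 2 + 2 + 1 + 3 + 3 = 12 = |G|. So G has 6 conjugacy classes.

Answer: 6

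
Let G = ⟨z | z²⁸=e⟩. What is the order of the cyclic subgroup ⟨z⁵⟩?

|⟨z⁵⟩| equals the order of z⁵. Compute successive powers until reaching e:
  (z⁵)¹ = z⁵, (z⁵)² = z¹⁰, (z⁵)³ = z¹⁵, (z⁵)⁴ = z²⁰, (z⁵)⁵ = z²⁵, (z⁵)⁶ = z², (z⁵)⁷ = z⁷, (z⁵)⁸ = z¹², (z⁵)⁹ = z¹⁷, (z⁵)¹⁰ = z²², (z⁵)¹¹ = z²⁷, (z⁵)¹² = z⁴, (z⁵)¹³ = z⁹, (z⁵)¹⁴ = z¹⁴, (z⁵)¹⁵ = z¹⁹, (z⁵)¹⁶ = z²⁴, (z⁵)¹⁷ = z, (z⁵)¹⁸ = z⁶, (z⁵)¹⁹ = z¹¹, (z⁵)²⁰ = z¹⁶, (z⁵)²¹ = z²¹, (z⁵)²² = z²⁶, (z⁵)²³ = z³, (z⁵)²⁴ = z⁸, (z⁵)²⁵ = z¹³, (z⁵)²⁶ = z¹⁸, (z⁵)²⁷ = z²³, (z⁵)²⁸ = e.
The smallest positive k with (z⁵)ᵏ = e is 28, so |⟨z⁵⟩| = 28.

Answer: 28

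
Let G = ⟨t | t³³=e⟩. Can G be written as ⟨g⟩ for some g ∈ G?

|G| = 33. The element t has order 33 (its powers give 33 distinct elements), so ⟨t⟩ = G and G is cyclic.

Answer: Yes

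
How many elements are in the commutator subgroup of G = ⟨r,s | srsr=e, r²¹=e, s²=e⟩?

G' = [G, G] is generated by all commutators. The generator-pair commutators are: [r, s] = r².
The subgroup they normally generate is {e, r, r², r³, r⁴, r⁵, r⁶, r⁷, r⁸, r⁹, r¹⁰, r¹¹, r¹², r¹³, r¹⁴, r¹⁵, r¹⁶, r¹⁷, r¹⁸, r¹⁹, r²⁰}, of order 21.
Check: |G/G'| = 42/21 = 2 is the order of the abelianisation.

Answer: 21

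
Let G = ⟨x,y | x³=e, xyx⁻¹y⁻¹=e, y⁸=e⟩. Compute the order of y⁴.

Compute successive powers until reaching e:
  (y⁴)¹ = y⁴, (y⁴)² = e.
The smallest positive k with (y⁴)ᵏ = e is 2.

Answer: 2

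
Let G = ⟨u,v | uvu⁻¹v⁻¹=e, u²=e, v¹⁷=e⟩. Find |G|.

Enumerate words in the generators, reducing via the relations: the distinct elements are
  {e, u, v, uv, v², v³, v⁴, v⁵, v⁶, v⁷, v⁸, v⁹, uv², uv³, uv⁴, uv⁵, uv⁶, uv⁷, uv⁸, uv⁹, v¹², v¹³, v¹¹, v¹⁰, v¹⁴, v¹⁵, v¹⁶, uv¹², uv¹³, uv¹¹, uv¹⁰, uv¹⁴, uv¹⁵, uv¹⁶}.
No further products give new elements, so |G| = 34.

Answer: 34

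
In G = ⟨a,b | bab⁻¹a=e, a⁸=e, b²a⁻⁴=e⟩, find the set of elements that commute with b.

⟨b⟩ ⊆ C_G(b) since powers of b commute with b; so |C_G(b)| ≥ |⟨b⟩| = 4.
By orbit–stabilizer, |C_G(b)| = |G| / |conj. class of b| = 16 / 4 = 4.
The 4 elements commuting with b are {e, a⁴, b, b⁻¹}.

Answer: {e, a⁴, b, b⁻¹}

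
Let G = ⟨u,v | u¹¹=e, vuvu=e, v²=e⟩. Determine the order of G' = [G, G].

G' = [G, G] is generated by all commutators. The generator-pair commutators are: [u, v] = u².
The subgroup they normally generate is {e, u, u², u³, u⁴, u⁵, u⁶, u⁷, u⁸, u⁹, u¹⁰}, of order 11.
Check: |G/G'| = 22/11 = 2 is the order of the abelianisation.

Answer: 11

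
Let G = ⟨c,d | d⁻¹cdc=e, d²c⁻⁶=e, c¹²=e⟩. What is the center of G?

An element z ∈ Z(G) iff z commutes with every generator.
For example c⁶ is central: (c⁶)·c = c⁷ = c·(c⁶); (c⁶)·d = d⁻¹ = d·(c⁶).
Whereas c ∉ Z(G) since c·d = cd ≠ c⁵d⁻¹ = d·c.
Checking each of the 24 elements this way gives Z(G) = {e, c⁶}, of order 2.

Answer: {e, c⁶}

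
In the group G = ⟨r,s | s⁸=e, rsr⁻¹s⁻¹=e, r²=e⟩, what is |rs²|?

Compute successive powers until reaching e:
  (rs²)¹ = rs², (rs²)² = s⁴, (rs²)³ = rs⁶, (rs²)⁴ = e.
The smallest positive k with (rs²)ᵏ = e is 4.

Answer: 4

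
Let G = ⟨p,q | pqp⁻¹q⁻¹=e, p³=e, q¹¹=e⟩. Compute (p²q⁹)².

Compute successive powers of (p²q⁹), reducing at each step:
  (p²q⁹)²: (p²q⁹) · p² = pq⁹;   (pq⁹) · q⁹ = pq⁷

Answer: pq⁷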